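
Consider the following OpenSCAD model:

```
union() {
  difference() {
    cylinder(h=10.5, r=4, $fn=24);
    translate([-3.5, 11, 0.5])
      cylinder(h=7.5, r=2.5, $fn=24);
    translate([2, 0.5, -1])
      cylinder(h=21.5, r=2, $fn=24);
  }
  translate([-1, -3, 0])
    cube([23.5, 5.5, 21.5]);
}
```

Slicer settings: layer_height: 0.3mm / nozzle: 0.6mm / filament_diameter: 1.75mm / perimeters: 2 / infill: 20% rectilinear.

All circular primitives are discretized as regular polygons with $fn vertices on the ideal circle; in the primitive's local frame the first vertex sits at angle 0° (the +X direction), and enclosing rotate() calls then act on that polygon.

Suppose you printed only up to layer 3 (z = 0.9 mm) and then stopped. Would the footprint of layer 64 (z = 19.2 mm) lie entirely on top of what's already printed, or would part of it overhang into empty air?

Compare the two slices. At z = 0.9: the r=4 cylinder gives a regular 24-gon of circumradius 4 (constant along its height) (area = (24/2)·4.000²·sin(360°/24) = 49.69 mm²); the r=2.5 cylinder at (-3.5, 11) contributes a regular 24-gon of circumradius 2.5 (area = (24/2)·2.500²·sin(360°/24) = 19.41 mm²); the r=2 cylinder at (2, 0.5) contributes a regular 24-gon of circumradius 2 (area = (24/2)·2.000²·sin(360°/24) = 12.42 mm²); After the difference (first − rest): starting from the r=4 cylinder (49.69 mm²), the r=2.5 cylinder at (-3.5, 11) misses the remaining region (no effect); the r=2 cylinder at (2, 0.5) partially overlaps it — only the 12.35 mm² overlap (of its 12.42 mm²) is removed, clipping the outline — area = 37.35 mm²; the cube at (-1, -3) is present — its section is the full 23.5×5.5 rectangle (area 129.25 mm²); Merging all regions: the regions partially overlap — summed areas 166.60 mm² minus the doubly-counted overlap 13.07 mm² gives 153.52 mm² — area = 153.52 mm². At z = 19.2: the cylinder is absent (z outside [0, 10.5]); the cylinder at (-3.5, 11) is not intersected at this z (z outside [0.5, 8]); the r=2 cylinder at (2, 0.5) gives a regular 24-gon of circumradius 2 (constant along its height) (area = (24/2)·2.000²·sin(360°/24) = 12.42 mm²); Taking the first minus the rest: the first operand is absent here, so nothing remains; the cube at (-1, -3) (footprint 23.5×5.5) is included at this height (area 129.25 mm²); Merging all regions: only the 23.5×5.5 cube at (-1, -3) is present, so the union is just that shape — area = 129.25 mm². Checking containment: the cross-section at z = 19.2 is a subset of the cross-section at z = 0.9.

entirely on top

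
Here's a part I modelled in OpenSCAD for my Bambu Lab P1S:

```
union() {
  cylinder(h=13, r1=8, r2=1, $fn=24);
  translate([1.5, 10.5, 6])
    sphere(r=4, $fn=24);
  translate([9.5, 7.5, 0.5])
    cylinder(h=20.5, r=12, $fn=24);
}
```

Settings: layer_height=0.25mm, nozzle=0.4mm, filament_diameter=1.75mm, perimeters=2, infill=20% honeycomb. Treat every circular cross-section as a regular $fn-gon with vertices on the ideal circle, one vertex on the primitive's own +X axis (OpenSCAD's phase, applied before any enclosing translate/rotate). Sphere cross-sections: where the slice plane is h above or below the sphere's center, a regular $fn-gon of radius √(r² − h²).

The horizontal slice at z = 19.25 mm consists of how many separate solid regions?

1

At z = 19.25 mm: the cone does not reach this height (z outside [0, 13]); the sphere at (1.5, 10.5) is absent (|z−center|=13.250 > r=4); the cylinder at (9.5, 7.5): section is a regular 24-gon, circumradius r=12; Taking the union: only the r=12 cylinder at (9.5, 7.5) is present, so the union is just that shape — 1 connected region. The result has 1 disconnected region.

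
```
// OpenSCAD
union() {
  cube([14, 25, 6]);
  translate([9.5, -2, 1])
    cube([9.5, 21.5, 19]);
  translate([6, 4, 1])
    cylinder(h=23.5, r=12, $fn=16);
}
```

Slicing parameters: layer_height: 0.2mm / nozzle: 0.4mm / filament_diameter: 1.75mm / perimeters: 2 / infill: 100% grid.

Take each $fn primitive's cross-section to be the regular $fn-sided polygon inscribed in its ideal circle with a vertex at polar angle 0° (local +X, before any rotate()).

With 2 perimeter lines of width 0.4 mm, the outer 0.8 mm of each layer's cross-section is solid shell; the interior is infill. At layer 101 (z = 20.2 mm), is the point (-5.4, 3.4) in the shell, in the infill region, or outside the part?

shell

At z = 20.2 mm: the cube does not reach this height (z outside [0, 6]); the cube at (9.5, -2) is not intersected at this z (z outside [1, 20]); the cylinder at (6, 4): section is a regular 16-gon, circumradius r=12; Merging all regions: only the r=12 cylinder at (6, 4) is present, so the union is just that shape — 1 connected region. Overall, the cross-section is a single solid region. The nearest boundary edge runs (-6.00, 4.00)→(-5.09, -0.59); distance from the point to it = 0.47 mm. The point is inside the cross-section, 0.47 mm from the nearest boundary — within the 0.8 mm shell band (2 × 0.4).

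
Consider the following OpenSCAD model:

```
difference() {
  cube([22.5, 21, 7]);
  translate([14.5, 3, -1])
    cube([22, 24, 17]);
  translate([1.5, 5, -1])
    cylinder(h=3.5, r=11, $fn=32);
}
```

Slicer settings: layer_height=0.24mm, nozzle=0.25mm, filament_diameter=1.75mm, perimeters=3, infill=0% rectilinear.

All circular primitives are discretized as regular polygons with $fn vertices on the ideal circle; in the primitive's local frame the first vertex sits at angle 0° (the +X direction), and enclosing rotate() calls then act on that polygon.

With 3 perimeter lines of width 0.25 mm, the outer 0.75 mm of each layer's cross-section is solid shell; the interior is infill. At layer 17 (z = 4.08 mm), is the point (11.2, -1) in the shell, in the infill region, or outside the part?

At z = 4.08 mm: the 22.5×21 cube contributes its full rectangle; the cube at (14.5, 3) (footprint 22×24) is included at this height; the cylinder at (1.5, 5) is not intersected at this z (z outside [-1, 2.5]); Taking the first minus the rest: starting from the 22.5×21 cube, the 22×24 cube at (14.5, 3) partially overlaps it — only the 144.00 mm² overlap (of its 528.00 mm²) is removed, clipping the outline — 1 connected region. Overall, the cross-section is a single solid region. The nearest boundary edge runs (22.50, 0.00)→(0.00, 0.00); distance from the point to it = 1.00 mm. The point is not inside any of the regions above, so it lies outside the cross-section (1.00 mm from the nearest boundary).

outside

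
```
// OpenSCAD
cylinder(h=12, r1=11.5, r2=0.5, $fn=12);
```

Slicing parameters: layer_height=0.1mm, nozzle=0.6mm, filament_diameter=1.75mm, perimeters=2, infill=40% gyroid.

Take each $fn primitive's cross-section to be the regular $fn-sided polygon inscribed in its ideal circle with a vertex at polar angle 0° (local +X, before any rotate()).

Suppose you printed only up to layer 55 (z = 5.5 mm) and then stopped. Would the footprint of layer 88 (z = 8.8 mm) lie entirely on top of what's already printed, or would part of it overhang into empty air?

entirely on top

Compare the two slices. At z = 5.5: the cone (r1=11.5→r2=0.5) has section circumradius 6.458 here — a regular 12-gon (area = (12/2)·6.458²·sin(360°/12) = 125.13 mm²). At z = 8.8: the cone (r1=11.5→r2=0.5) has section circumradius 3.433 here — a regular 12-gon (area = (12/2)·3.433²·sin(360°/12) = 35.36 mm²). Checking containment: the cross-section at z = 8.8 is a subset of the cross-section at z = 5.5.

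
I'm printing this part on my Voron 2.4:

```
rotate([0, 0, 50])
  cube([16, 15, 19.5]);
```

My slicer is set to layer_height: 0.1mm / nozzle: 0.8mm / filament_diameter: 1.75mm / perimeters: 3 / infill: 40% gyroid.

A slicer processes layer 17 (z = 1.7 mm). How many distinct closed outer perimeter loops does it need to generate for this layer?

At z = 1.7 mm: the cube (footprint 16×15) is included at this height; (whole slice rotated 50° about Z — lengths, areas and connectivity unchanged). The result has 1 disconnected region.

1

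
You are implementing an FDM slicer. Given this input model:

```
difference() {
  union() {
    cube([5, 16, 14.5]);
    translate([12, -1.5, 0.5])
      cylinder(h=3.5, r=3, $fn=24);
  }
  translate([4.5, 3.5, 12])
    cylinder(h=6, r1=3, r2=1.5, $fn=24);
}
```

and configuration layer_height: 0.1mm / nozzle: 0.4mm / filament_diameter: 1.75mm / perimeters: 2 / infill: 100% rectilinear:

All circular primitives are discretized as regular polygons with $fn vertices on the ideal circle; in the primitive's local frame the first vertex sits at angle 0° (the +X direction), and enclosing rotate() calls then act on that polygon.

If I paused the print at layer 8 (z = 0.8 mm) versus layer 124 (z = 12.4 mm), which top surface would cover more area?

Layer 8 (z = 0.8): the cube (footprint 5×16) is included at this height (area 80.00 mm²); the r=3 cylinder at (12, -1.5) contributes a regular 24-gon of circumradius 3 (area = (24/2)·3.000²·sin(360°/24) = 27.95 mm²); Merging all regions: the 2 present regions are separate (no shared area or edge), so areas and boundary lengths simply add and each stays a separate island — area = 107.95 mm²; the cone at (4.5, 3.5) is not intersected at this z (z outside [12, 18]); Taking the first minus the rest: none of the subtracted shapes is present at this height, so the result so far is unchanged — area = 107.95 mm². So its area = 107.95 mm². Layer 124 (z = 12.4): the cube (footprint 5×16) is included at this height (area 80.00 mm²); the cylinder at (12, -1.5) is not intersected at this z (z outside [0.5, 4]); Taking the union: only the 5×16 cube is present, so the union is just that shape — area = 80.00 mm²; the cone at (4.5, 3.5) (r1=3→r2=1.5) has section circumradius 2.900 here — a regular 24-gon (area = (24/2)·2.900²·sin(360°/24) = 26.12 mm²); Taking the first minus the rest: starting from that combined region (80.00 mm²), the cone at (4.5, 3.5) partially overlaps it — only the 15.93 mm² overlap (of its 26.12 mm²) is removed, clipping the outline — area = 64.07 mm². So its area = 64.07 mm². Layer 8 is larger (107.95 vs 64.07 mm²).

layer 8 (z = 0.8 mm)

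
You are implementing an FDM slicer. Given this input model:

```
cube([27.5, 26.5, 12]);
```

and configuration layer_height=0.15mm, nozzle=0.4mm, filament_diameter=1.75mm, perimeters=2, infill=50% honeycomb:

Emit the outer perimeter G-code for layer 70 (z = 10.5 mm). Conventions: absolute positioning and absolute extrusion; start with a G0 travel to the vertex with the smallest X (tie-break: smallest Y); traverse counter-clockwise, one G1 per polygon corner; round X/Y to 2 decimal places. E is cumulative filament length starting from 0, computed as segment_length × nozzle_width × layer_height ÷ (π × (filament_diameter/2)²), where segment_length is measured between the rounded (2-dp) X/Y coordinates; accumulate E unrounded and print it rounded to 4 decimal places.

At z = 10.5 mm: the 27.5×26.5 cube contributes its full rectangle. The outline is a single polygon with 4 vertices. Extrusion per mm of travel: 0.4 × 0.15 / (π × 0.875²) = 0.024945. Accumulating E over each segment gives final E = 2.6941.

G0 X0.00 Y0.00 Z10.50
G1 X27.50 Y0.00 E0.6860
G1 X27.50 Y26.50 E1.3470
G1 X0.00 Y26.50 E2.0330
G1 X0.00 Y0.00 E2.6941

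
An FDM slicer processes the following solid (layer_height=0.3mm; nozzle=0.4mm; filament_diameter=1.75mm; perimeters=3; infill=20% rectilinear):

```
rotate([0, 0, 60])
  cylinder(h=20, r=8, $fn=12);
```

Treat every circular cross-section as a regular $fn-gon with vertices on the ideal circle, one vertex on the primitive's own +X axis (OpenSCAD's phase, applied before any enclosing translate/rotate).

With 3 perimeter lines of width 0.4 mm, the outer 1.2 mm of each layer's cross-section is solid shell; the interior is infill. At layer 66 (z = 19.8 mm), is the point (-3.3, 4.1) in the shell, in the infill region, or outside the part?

At z = 19.8 mm: the r=8 cylinder contributes a regular 12-gon of circumradius 8; (whole slice rotated 60° about Z — lengths, areas and connectivity unchanged). Overall, the cross-section is a single solid region. Undo the 60° rotation: the query point maps to (1.901, 4.908) in the un-rotated model frame. The nearest boundary edge runs (4.00, 6.93)→(0.00, 8.00); distance from the point to it = 2.49 mm. The point is inside the cross-section and 2.49 mm from the nearest boundary — more than the 1.2 mm shell width (3 × 0.4), so it's in the infill interior.

infill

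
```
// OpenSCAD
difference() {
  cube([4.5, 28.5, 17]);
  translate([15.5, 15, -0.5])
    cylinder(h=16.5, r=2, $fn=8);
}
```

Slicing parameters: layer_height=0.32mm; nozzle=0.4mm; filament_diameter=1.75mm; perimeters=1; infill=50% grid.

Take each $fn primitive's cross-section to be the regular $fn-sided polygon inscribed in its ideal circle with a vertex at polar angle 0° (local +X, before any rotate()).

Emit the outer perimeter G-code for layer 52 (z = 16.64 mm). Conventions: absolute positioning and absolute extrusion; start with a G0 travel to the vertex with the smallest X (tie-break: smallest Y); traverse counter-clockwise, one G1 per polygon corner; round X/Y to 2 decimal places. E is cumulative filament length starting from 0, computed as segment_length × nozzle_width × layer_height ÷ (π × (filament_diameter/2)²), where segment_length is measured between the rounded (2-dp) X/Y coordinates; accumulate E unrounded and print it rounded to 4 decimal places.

G0 X0.00 Y0.00 Z16.64
G1 X4.50 Y0.00 E0.2395
G1 X4.50 Y28.50 E1.7561
G1 X0.00 Y28.50 E1.9956
G1 X0.00 Y0.00 E3.5123

At z = 16.64 mm: the 4.5×28.5 cube contributes its full rectangle; the cylinder at (15.5, 15) is absent (z outside [-0.5, 16]); Subtracting the remaining from the first: none of the subtracted shapes is present at this height, so the 4.5×28.5 cube is unchanged — 1 connected region. The outline is a single polygon with 4 vertices. Extrusion per mm of travel: 0.4 × 0.32 / (π × 0.875²) = 0.053216. Accumulating E over each segment gives final E = 3.5123.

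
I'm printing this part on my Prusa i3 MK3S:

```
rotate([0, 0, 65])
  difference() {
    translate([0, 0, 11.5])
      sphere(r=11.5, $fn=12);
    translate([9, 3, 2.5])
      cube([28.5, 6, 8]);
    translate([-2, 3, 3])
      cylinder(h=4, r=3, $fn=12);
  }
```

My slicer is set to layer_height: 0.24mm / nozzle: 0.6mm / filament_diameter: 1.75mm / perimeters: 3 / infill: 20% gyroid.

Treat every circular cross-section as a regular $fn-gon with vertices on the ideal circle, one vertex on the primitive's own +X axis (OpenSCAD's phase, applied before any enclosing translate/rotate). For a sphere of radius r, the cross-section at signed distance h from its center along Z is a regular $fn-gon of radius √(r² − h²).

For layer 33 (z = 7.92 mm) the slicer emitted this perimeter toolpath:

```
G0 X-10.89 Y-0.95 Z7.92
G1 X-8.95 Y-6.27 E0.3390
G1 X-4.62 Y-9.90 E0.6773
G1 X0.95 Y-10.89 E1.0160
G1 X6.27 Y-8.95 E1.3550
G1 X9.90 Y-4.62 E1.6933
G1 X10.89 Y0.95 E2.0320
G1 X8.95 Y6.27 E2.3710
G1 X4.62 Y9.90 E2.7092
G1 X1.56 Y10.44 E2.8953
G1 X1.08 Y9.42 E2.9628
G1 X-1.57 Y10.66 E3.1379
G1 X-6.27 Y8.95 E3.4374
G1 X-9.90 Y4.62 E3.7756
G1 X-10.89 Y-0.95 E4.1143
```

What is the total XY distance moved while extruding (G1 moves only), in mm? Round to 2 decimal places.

68.72 mm

Sum the Euclidean lengths of each G1 segment: total = 68.72 mm.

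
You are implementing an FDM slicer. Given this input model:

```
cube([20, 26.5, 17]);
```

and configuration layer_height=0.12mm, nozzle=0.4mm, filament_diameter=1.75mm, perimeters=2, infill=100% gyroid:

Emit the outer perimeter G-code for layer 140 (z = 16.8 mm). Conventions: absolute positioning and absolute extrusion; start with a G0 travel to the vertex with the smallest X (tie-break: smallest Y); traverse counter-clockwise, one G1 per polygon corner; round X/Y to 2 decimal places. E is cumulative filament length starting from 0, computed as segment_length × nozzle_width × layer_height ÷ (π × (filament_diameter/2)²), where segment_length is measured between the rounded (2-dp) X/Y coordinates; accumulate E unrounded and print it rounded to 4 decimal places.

G0 X0.00 Y0.00 Z16.80
G1 X20.00 Y0.00 E0.3991
G1 X20.00 Y26.50 E0.9280
G1 X0.00 Y26.50 E1.3271
G1 X0.00 Y0.00 E1.8559

At z = 16.8 mm: the cube is present — its section is the full 20×26.5 rectangle. The outline is a single polygon with 4 vertices. Extrusion per mm of travel: 0.4 × 0.12 / (π × 0.875²) = 0.019956. Accumulating E over each segment gives final E = 1.8559.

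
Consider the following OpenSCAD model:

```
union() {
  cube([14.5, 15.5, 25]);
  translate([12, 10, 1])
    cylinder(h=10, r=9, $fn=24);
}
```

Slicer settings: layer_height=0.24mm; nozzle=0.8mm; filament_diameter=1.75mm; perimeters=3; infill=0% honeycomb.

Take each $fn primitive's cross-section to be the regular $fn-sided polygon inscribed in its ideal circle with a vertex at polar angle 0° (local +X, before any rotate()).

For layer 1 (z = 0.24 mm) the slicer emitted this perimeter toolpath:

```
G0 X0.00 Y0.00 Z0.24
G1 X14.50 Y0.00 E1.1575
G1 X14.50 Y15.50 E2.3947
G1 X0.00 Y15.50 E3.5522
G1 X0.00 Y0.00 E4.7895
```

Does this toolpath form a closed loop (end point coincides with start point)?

yes

Start point (G0): (0.00, 0.00). End point (last G1): the path returns to the start — closed.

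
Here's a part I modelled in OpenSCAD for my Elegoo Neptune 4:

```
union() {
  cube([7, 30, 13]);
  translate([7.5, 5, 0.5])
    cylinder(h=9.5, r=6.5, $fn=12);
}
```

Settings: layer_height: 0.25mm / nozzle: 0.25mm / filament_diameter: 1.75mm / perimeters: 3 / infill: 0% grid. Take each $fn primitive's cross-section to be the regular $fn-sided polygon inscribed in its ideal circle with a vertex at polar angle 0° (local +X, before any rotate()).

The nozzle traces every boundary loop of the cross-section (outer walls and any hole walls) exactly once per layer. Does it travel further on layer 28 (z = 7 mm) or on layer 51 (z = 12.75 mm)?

layer 28 (z = 7 mm)

Layer 28 (z = 7): the 7×30 cube contributes its full rectangle (perimeter 74.00 mm); the r=6.5 cylinder at (7.5, 5) gives a regular 12-gon of circumradius 6.5 (constant along its height) (perimeter = 2·12·6.500·sin(180°/12) = 40.38 mm); Merging all regions: the regions partially overlap (shared area 54.00 mm²), so the edge portions inside another operand are dropped and the merged outline is re-measured after clipping — boundary = 84.21 mm. So its perimeter = 84.21 mm. Layer 51 (z = 12.75): the 7×30 cube contributes its full rectangle (perimeter 74.00 mm); the cylinder at (7.5, 5) does not reach this height (z outside [0.5, 10]); Taking the union: only the 7×30 cube is present, so the union is just that shape — boundary = 74.00 mm. So its perimeter = 74.00 mm. Layer 28 is larger (84.21 vs 74.00 mm).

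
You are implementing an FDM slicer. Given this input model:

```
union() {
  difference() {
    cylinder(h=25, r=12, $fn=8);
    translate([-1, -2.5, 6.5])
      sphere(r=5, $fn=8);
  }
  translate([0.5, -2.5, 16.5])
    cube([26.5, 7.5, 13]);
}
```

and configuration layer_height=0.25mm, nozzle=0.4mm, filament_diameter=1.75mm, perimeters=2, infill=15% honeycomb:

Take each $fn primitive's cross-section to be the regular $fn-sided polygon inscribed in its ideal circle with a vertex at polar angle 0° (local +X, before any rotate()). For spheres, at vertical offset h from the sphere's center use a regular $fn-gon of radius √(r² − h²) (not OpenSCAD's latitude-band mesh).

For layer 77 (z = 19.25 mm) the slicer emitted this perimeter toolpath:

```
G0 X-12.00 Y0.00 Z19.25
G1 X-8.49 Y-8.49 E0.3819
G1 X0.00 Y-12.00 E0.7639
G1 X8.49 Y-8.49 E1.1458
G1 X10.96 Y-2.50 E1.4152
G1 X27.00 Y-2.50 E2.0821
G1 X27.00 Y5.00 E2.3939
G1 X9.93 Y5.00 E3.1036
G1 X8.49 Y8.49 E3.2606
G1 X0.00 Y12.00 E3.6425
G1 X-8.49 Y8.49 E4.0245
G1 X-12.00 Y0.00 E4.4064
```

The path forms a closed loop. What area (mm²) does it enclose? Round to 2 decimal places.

526.46 mm²

Apply the shoelace formula to the sequence of (X, Y) vertices; enclosed area = 526.46 mm².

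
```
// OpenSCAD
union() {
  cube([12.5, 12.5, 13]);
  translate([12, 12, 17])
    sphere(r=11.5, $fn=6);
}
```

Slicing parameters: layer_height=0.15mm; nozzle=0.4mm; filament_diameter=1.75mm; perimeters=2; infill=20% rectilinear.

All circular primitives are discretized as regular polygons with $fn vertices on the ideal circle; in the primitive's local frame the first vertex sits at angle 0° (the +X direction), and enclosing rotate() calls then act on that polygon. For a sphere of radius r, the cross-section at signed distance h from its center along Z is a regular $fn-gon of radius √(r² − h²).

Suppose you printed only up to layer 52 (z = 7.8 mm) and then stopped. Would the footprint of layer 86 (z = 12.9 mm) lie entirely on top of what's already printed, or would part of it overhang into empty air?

Compare the two slices. At z = 7.8: the cube is present — its section is the full 12.5×12.5 rectangle (area 156.25 mm²); the sphere at (12, 12): section is a regular 6-gon, circumradius = √(r²−h²) = √(11.5²−9.2²) = 6.900 (area = (6/2)·6.900²·sin(360°/6) = 123.69 mm²); Combining (union): the regions partially overlap — summed areas 279.94 mm² minus the doubly-counted overlap 37.54 mm² gives 242.41 mm² — area = 242.41 mm². At z = 12.9: the 12.5×12.5 cube contributes its full rectangle (area 156.25 mm²); the r=11.5 sphere at (12, 12) slices to a regular 6-gon of circumradius 10.744 (√(r²−h²) with h=4.1 from center) (area = (6/2)·10.744²·sin(360°/6) = 299.92 mm²); Taking the union: the regions partially overlap — summed areas 456.17 mm² minus the doubly-counted overlap 85.18 mm² gives 370.99 mm² — area = 370.99 mm². Checking containment: at z = 12.9 the cross-section extends beyond the z = 7.8 cross-section by about 128.58 mm².

part overhangs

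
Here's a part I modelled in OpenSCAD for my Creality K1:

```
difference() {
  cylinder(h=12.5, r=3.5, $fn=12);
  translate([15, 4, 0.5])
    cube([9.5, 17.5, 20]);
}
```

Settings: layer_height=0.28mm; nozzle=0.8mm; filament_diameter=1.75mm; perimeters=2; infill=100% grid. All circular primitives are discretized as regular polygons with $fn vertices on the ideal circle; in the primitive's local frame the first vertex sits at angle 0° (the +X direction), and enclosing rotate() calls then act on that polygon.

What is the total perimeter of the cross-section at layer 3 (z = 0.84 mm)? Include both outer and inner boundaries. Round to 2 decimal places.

21.74 mm

At z = 0.84 mm: the r=3.5 cylinder gives a regular 12-gon of circumradius 3.5 (constant along its height) (perimeter = 2·12·3.500·sin(180°/12) = 21.74 mm); the cube at (15, 4) (footprint 9.5×17.5) is included at this height (perimeter 54.00 mm); Taking the first minus the rest: starting from the r=3.5 cylinder, the 9.5×17.5 cube at (15, 4) misses the remaining region (no effect) — boundary = 21.74 mm. Overall, the cross-section is a single solid region. Total boundary length (outer) = 21.74 mm.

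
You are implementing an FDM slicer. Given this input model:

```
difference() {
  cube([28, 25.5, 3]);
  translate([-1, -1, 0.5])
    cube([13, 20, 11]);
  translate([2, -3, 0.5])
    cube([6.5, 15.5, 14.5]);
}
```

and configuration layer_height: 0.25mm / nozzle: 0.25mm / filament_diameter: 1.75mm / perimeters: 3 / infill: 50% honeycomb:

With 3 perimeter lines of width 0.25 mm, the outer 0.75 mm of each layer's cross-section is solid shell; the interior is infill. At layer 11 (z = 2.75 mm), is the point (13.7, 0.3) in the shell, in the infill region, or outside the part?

shell

At z = 2.75 mm: the cube (footprint 28×25.5) is included at this height; the cube at (-1, -1) is present — its section is the full 13×20 rectangle; the cube at (2, -3) is present — its section is the full 6.5×15.5 rectangle; Subtracting the remaining from the first: starting from the 28×25.5 cube, the 13×20 cube at (-1, -1) partially overlaps it — only the 228.00 mm² overlap (of its 260.00 mm²) is removed, clipping the outline; the 6.5×15.5 cube at (2, -3) misses the remaining region (no effect) — 1 connected region. Overall, the cross-section is a single solid region. The nearest boundary edge runs (28.00, 0.00)→(12.00, 0.00); distance from the point to it = 0.30 mm. The point is inside the cross-section, 0.30 mm from the nearest boundary — within the 0.75 mm shell band (3 × 0.25).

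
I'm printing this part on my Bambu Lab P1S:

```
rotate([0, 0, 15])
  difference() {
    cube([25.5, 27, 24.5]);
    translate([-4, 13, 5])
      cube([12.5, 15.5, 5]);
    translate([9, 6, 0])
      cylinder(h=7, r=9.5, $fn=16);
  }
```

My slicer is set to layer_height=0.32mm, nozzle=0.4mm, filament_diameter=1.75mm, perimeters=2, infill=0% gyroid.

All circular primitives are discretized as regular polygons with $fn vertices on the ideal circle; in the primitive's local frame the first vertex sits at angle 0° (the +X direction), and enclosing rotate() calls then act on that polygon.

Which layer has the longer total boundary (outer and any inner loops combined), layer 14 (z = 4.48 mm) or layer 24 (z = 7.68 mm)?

Layer 14 (z = 4.48): the cube is present — its section is the full 25.5×27 rectangle (perimeter 105.00 mm); the cube at (-4, 13) is not intersected at this z (z outside [5, 10]); the r=9.5 cylinder at (9, 6) contributes a regular 16-gon of circumradius 9.5 (perimeter = 2·16·9.500·sin(180°/16) = 59.31 mm); Taking the first minus the rest: starting from the 25.5×27 cube, the r=9.5 cylinder at (9, 6) partially overlaps it — only the 241.11 mm² overlap (of its 276.30 mm²) is removed, clipping the outline — boundary = 123.21 mm; (whole slice rotated 15° about Z — lengths, areas and connectivity unchanged). So its perimeter = 123.21 mm. Layer 24 (z = 7.68): the 25.5×27 cube contributes its full rectangle (perimeter 105.00 mm); the cube at (-4, 13) (footprint 12.5×15.5) is included at this height (perimeter 56.00 mm); the cylinder at (9, 6) does not reach this height (z outside [0, 7]); After the difference (first − rest): starting from the 25.5×27 cube, the 12.5×15.5 cube at (-4, 13) partially overlaps it — only the 119.00 mm² overlap (of its 193.75 mm²) is removed, clipping the outline — boundary = 105.00 mm; (whole slice rotated 15° about Z — lengths, areas and connectivity unchanged). So its perimeter = 105.00 mm. Layer 14 is larger (123.21 vs 105.00 mm).

layer 14 (z = 4.48 mm)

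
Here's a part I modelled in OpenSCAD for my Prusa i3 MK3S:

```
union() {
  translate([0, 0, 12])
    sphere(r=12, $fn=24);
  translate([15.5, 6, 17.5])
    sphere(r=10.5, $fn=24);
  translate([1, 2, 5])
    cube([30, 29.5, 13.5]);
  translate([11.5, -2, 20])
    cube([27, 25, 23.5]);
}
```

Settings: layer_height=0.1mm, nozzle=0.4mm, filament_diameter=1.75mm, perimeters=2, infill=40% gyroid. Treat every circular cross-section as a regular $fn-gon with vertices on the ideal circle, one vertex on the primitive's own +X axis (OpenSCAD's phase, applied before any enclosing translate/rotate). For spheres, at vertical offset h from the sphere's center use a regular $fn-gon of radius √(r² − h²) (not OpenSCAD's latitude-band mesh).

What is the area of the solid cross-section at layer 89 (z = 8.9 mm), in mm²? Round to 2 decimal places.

1242.73 mm²

At z = 8.9 mm: the sphere: section is a regular 24-gon, circumradius = √(r²−h²) = √(12²−3.1²) = 11.593 (area = (24/2)·11.593²·sin(360°/24) = 417.39 mm²); the r=10.5 sphere at (15.5, 6) slices to a regular 24-gon of circumradius 6.024 (√(r²−h²) with h=8.6 from center) (area = (24/2)·6.024²·sin(360°/24) = 112.71 mm²); the cube at (1, 2) is present — its section is the full 30×29.5 rectangle (area 885.00 mm²); the cube at (11.5, -2) is not intersected at this z (z outside [20, 43.5]); Merging all regions: the regions partially overlap — summed areas 1415.10 mm² minus the doubly-counted overlap 172.37 mm² gives 1242.73 mm² — area = 1242.73 mm². Overall, the cross-section is a single solid region. Net area = 1242.73 mm².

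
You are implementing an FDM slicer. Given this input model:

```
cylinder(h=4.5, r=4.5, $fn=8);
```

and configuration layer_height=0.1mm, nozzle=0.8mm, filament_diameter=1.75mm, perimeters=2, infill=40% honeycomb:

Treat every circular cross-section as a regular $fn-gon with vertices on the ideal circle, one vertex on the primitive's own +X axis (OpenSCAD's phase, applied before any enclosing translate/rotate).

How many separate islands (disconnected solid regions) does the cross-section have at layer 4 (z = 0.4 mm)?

At z = 0.4 mm: the r=4.5 cylinder gives a regular 8-gon of circumradius 4.5 (constant along its height). Overall, the cross-section is a single solid region. Island count = 1.

1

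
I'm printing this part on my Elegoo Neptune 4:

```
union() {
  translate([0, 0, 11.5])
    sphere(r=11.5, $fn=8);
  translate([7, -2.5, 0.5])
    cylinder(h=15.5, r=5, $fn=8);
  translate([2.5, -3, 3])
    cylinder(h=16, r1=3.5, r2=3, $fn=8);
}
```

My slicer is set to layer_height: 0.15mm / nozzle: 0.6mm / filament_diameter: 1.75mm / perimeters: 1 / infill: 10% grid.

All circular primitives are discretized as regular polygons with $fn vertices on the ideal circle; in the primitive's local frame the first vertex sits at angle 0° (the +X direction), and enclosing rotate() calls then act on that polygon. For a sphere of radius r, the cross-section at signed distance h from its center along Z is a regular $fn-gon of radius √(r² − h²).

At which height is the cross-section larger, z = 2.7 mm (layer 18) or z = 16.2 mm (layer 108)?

layer 108 (z = 16.2 mm)

Layer 18 (z = 2.7): the r=11.5 sphere slices to a regular 8-gon of circumradius 7.403 (√(r²−h²) with h=8.8 from center) (area = (8/2)·7.403²·sin(360°/8) = 155.03 mm²); the r=5 cylinder at (7, -2.5) gives a regular 8-gon of circumradius 5 (constant along its height) (area = (8/2)·5.000²·sin(360°/8) = 70.71 mm²); the cone at (2.5, -3) does not reach this height (z outside [3, 19]); Taking the union: the regions partially overlap — summed areas 225.74 mm² minus the doubly-counted overlap 26.81 mm² gives 198.93 mm² — area = 198.93 mm². So its area = 198.93 mm². Layer 108 (z = 16.2): the r=11.5 sphere contributes a regular 8-gon of circumradius √(11.5²−4.7²) = 10.496 (area = (8/2)·10.496²·sin(360°/8) = 311.58 mm²); the cylinder at (7, -2.5) does not reach this height (z outside [0.5, 16]); the cone at (2.5, -3) contributes a regular 8-gon of circumradius 3.087 (interpolated between r1=3.5 and r2=3 at t=0.825) (area = (8/2)·3.087²·sin(360°/8) = 26.96 mm²); Taking the union: the cone at (2.5, -3) lies entirely inside the r=11.5 sphere, so the union is just the r=11.5 sphere — area = 311.58 mm². So its area = 311.58 mm². Layer 108 is larger (311.58 vs 198.93 mm²).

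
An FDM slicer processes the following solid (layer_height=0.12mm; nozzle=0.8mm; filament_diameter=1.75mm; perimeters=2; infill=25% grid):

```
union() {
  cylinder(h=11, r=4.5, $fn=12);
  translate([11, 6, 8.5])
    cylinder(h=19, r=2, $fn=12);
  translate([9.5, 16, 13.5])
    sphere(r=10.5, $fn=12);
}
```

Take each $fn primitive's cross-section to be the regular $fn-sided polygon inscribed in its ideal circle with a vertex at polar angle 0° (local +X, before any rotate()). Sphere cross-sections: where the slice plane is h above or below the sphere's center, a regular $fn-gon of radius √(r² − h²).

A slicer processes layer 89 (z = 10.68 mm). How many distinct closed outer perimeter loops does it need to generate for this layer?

2

At z = 10.68 mm: the cylinder: section is a regular 12-gon, circumradius r=4.5; the r=2 cylinder at (11, 6) contributes a regular 12-gon of circumradius 2; the sphere at (9.5, 16): section is a regular 12-gon, circumradius = √(r²−h²) = √(10.5²−2.82²) = 10.114; Merging all regions: the regions partially overlap (shared area 4.87 mm²), so overlapping operands fuse into one piece — 2 connected regions. The result has 2 disconnected regions.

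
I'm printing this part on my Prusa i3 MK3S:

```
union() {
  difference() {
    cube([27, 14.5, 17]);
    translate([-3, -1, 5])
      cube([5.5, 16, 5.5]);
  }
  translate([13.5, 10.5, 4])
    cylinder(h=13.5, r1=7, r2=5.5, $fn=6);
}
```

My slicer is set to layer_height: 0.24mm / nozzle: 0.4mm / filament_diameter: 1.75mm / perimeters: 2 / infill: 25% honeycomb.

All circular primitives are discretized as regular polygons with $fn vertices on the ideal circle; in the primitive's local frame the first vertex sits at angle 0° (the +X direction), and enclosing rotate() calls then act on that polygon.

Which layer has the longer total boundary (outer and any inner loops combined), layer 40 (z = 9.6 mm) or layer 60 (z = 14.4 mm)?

layer 60 (z = 14.4 mm)

Layer 40 (z = 9.6): the cube is present — its section is the full 27×14.5 rectangle (perimeter 83.00 mm); the 5.5×16 cube at (-3, -1) contributes its full rectangle (perimeter 43.00 mm); Taking the first minus the rest: starting from the 27×14.5 cube, the 5.5×16 cube at (-3, -1) partially overlaps it — only the 36.25 mm² overlap (of its 88.00 mm²) is removed, clipping the outline — boundary = 78.00 mm; the cone at (13.5, 10.5) (r1=7→r2=5.5) has section circumradius 6.378 here — a regular 6-gon (perimeter = 2·6·6.378·sin(180°/6) = 38.27 mm); Taking the union: the regions partially overlap (shared area 94.62 mm²), so the edge portions inside another operand are dropped and the merged outline is re-measured after clipping — boundary = 79.76 mm. So its perimeter = 79.76 mm. Layer 60 (z = 14.4): the 27×14.5 cube contributes its full rectangle (perimeter 83.00 mm); the cube at (-3, -1) does not reach this height (z outside [5, 10.5]); Taking the first minus the rest: none of the subtracted shapes is present at this height, so the 27×14.5 cube is unchanged — boundary = 83.00 mm; the cone at (13.5, 10.5) contributes a regular 6-gon of circumradius 5.844 (interpolated between r1=7 and r2=5.5 at t=0.770) (perimeter = 2·6·5.844·sin(180°/6) = 35.07 mm); Merging all regions: the regions partially overlap (shared area 81.89 mm²), so the edge portions inside another operand are dropped and the merged outline is re-measured after clipping — boundary = 84.23 mm. So its perimeter = 84.23 mm. Layer 60 is larger (84.23 vs 79.76 mm).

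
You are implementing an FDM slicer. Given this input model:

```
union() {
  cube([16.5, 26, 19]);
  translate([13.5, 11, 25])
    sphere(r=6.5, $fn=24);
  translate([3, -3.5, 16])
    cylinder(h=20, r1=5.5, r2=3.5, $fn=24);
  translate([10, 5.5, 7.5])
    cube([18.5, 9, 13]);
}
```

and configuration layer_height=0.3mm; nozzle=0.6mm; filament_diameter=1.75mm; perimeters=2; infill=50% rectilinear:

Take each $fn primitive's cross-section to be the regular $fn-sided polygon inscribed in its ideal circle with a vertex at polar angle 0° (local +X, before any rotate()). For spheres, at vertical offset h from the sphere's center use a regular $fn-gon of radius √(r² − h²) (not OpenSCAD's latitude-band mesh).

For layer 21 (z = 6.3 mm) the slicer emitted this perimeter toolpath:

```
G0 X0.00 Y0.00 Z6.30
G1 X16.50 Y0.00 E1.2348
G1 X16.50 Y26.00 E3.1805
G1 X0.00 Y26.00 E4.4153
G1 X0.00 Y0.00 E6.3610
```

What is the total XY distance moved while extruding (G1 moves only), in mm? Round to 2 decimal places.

85.00 mm

Sum the Euclidean lengths of each G1 segment: total = 85.00 mm.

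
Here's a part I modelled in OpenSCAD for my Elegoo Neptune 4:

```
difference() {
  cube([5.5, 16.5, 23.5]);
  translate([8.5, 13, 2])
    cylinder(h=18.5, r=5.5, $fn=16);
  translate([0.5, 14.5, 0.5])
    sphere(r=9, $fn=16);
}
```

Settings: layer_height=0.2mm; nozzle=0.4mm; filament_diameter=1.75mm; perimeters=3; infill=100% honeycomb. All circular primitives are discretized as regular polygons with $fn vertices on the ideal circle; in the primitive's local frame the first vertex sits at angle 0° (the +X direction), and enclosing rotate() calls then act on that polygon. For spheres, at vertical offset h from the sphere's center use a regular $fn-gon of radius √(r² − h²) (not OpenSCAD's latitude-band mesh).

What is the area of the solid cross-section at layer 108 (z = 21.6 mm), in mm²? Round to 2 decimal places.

At z = 21.6 mm: the cube (footprint 5.5×16.5) is included at this height (area 90.75 mm²); the cylinder at (8.5, 13) is not intersected at this z (z outside [2, 20.5]); the sphere at (0.5, 14.5) does not reach this height (|z−center|=21.100 > r=9); Taking the first minus the rest: none of the subtracted shapes is present at this height, so the 5.5×16.5 cube is unchanged — area = 90.75 mm². Overall, the cross-section is a single solid region. Net area = 90.75 mm².

90.75 mm²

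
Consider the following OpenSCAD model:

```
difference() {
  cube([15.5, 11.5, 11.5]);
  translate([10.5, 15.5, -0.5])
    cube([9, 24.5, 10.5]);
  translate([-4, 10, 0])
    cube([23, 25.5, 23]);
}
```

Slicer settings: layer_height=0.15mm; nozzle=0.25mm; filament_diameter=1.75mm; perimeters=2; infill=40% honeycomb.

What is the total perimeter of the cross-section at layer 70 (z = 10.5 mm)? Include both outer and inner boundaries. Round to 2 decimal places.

51.00 mm

At z = 10.5 mm: the cube (footprint 15.5×11.5) is included at this height (perimeter 54.00 mm); the cube at (10.5, 15.5) does not reach this height (z outside [-0.5, 10]); the cube at (-4, 10) (footprint 23×25.5) is included at this height (perimeter 97.00 mm); Subtracting the remaining from the first: starting from the 15.5×11.5 cube, the 23×25.5 cube at (-4, 10) partially overlaps it — only the 23.25 mm² overlap (of its 586.50 mm²) is removed, clipping the outline — boundary = 51.00 mm. Overall, the cross-section is a single solid region. Total boundary length (outer) = 51.00 mm.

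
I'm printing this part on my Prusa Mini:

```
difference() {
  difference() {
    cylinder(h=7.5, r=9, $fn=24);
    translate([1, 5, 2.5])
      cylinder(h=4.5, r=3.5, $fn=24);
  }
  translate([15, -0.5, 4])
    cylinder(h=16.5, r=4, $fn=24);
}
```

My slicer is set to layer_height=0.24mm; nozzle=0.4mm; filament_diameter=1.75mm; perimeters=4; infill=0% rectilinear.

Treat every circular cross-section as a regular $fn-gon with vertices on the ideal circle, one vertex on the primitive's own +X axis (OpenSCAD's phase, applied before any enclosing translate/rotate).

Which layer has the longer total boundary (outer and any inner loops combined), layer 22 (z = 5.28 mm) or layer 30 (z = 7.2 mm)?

layer 22 (z = 5.28 mm)

Layer 22 (z = 5.28): the r=9 cylinder gives a regular 24-gon of circumradius 9 (constant along its height) (perimeter = 2·24·9.000·sin(180°/24) = 56.39 mm); the r=3.5 cylinder at (1, 5) gives a regular 24-gon of circumradius 3.5 (constant along its height) (perimeter = 2·24·3.500·sin(180°/24) = 21.93 mm); After the difference (first − rest): starting from the r=9 cylinder, the r=3.5 cylinder at (1, 5) lies wholly inside it (removes its full 38.05 mm² and its 21.93 mm outline becomes a hole wall) — boundary (outer + 1 inner loop) = 78.32 mm; the cylinder at (15, -0.5): section is a regular 24-gon, circumradius r=4 (perimeter = 2·24·4.000·sin(180°/24) = 25.06 mm); Taking the first minus the rest: starting from that combined region, the r=4 cylinder at (15, -0.5) misses the remaining region (no effect) — boundary (outer + 1 inner loop) = 78.32 mm. So its perimeter = 78.32 mm. Layer 30 (z = 7.2): the r=9 cylinder gives a regular 24-gon of circumradius 9 (constant along its height) (perimeter = 2·24·9.000·sin(180°/24) = 56.39 mm); the cylinder at (1, 5) is not intersected at this z (z outside [2.5, 7]); Taking the first minus the rest: none of the subtracted shapes is present at this height, so the r=9 cylinder is unchanged — boundary = 56.39 mm; the cylinder at (15, -0.5): section is a regular 24-gon, circumradius r=4 (perimeter = 2·24·4.000·sin(180°/24) = 25.06 mm); Subtracting the remaining from the first: starting from the result so far, the r=4 cylinder at (15, -0.5) misses the remaining region (no effect) — boundary = 56.39 mm. So its perimeter = 56.39 mm. Layer 22 is larger (78.32 vs 56.39 mm).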